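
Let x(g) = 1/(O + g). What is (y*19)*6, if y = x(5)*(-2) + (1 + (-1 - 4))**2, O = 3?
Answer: 3591/2 ≈ 1795.5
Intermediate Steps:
x(g) = 1/(3 + g)
y = 63/4 (y = -2/(3 + 5) + (1 + (-1 - 4))**2 = -2/8 + (1 - 5)**2 = (1/8)*(-2) + (-4)**2 = -1/4 + 16 = 63/4 ≈ 15.750)
(y*19)*6 = ((63/4)*19)*6 = (1197/4)*6 = 3591/2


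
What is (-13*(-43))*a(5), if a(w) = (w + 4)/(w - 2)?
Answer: 1677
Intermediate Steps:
a(w) = (4 + w)/(-2 + w)
(-13*(-43))*a(5) = (-13*(-43))*((4 + 5)/(-2 + 5)) = 559*(9/3) = 559*((⅓)*9) = 559*3 = 1677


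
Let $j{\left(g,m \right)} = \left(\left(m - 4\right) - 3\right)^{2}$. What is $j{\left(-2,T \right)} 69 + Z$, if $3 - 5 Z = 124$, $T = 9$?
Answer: $\frac{1259}{5} \approx 251.8$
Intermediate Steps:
$j{\left(g,m \right)} = \left(-7 + m\right)^{2}$ ($j{\left(g,m \right)} = \left(\left(-4 + m\right) - 3\right)^{2} = \left(-7 + m\right)^{2}$)
$Z = - \frac{121}{5}$ ($Z = \frac{3}{5} - \frac{124}{5} = - \frac{121}{5} \approx -24.2$)
$j{\left(-2,T \right)} 69 + Z = \left(-7 + 9\right)^{2} \cdot 69 - \frac{121}{5} = 2^{2} \cdot 69 - \frac{121}{5} = 4 \cdot 69 - \frac{121}{5} = 276 - \frac{121}{5} = \frac{1259}{5}$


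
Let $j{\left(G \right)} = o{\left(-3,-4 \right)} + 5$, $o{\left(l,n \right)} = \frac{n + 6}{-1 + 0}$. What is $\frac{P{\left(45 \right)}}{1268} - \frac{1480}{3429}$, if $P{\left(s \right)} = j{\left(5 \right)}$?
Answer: $- \frac{1866353}{4347972} \approx -0.42925$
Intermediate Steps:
$o{\left(l,n \right)} = -6 - n$ ($o{\left(l,n \right)} = \frac{6 + n}{-1} = \left(6 + n\right) \left(-1\right) = -6 - n$)
$j{\left(G \right)} = 3$ ($j{\left(G \right)} = \left(-6 - -4\right) + 5 = \left(-6 + 4\right) + 5 = -2 + 5 = 3$)
$P{\left(s \right)} = 3$
$\frac{P{\left(45 \right)}}{1268} - \frac{1480}{3429} = \frac{3}{1268} - \frac{1480}{3429} = - \frac{1866353}{4347972}$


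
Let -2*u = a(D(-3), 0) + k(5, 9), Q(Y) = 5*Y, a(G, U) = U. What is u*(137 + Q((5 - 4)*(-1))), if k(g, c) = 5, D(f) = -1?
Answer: -330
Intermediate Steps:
u = -5/2 (u = -(0 + 5)/2 = -½*5 = -5/2 ≈ -2.5000)
u*(137 + Q((5 - 4)*(-1))) = -5*(137 + 5*((5 - 4)*(-1)))/2 = -5*(137 + 5*(1*(-1)))/2 = -5*(137 + 5*(-1))/2 = -5*(137 - 5)/2 = -5/2*132 = -330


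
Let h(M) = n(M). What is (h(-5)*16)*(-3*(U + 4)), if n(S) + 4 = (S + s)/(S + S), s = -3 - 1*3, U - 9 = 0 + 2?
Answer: 2088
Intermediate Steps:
U = 11 (U = 9 + (0 + 2) = 9 + 2 = 11)
s = -6 (s = -3 - 3 = -6)
n(S) = -4 + (-6 + S)/(2*S) (n(S) = -4 + (S - 6)/(S + S) = -4 + (-6 + S)/((2*S)) = -4 + (-6 + S)*(1/(2*S)) = -4 + (-6 + S)/(2*S))
h(M) = -7/2 - 3/M
(h(-5)*16)*(-3*(U + 4)) = ((-7/2 - 3/(-5))*16)*(-3*(11 + 4)) = ((-7/2 - 3*(-⅕))*16)*(-3*15) = ((-7/2 + ⅗)*16)*(-45) = -29/10*16*(-45) = -232/5*(-45) = 2088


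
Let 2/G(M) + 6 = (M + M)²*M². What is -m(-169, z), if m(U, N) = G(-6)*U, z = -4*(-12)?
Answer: 169/2589 ≈ 0.065276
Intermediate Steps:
G(M) = 2/(-6 + 4*M⁴) (G(M) = 2/(-6 + (M + M)²*M²) = 2/(-6 + (2*M)²*M²) = 2/(-6 + (4*M²)*M²) = 2/(-6 + 4*M⁴))
z = 48
m(U, N) = U/2589 (m(U, N) = U/(-3 + 2*(-6)⁴) = U/(-3 + 2*1296) = U/(-3 + 2592) = U/2589)
-m(-169, z) = -(-169)/2589 = -1*(-169/2589) = 169/2589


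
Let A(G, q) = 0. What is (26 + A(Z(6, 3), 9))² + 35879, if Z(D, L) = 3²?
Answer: 36555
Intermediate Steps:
Z(D, L) = 9
(26 + A(Z(6, 3), 9))² + 35879 = (26 + 0)² + 35879 = 26² + 35879 = 676 + 35879 = 36555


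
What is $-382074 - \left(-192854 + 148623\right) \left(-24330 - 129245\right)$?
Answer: $-6793157899$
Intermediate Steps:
$-382074 - \left(-192854 + 148623\right) \left(-24330 - 129245\right) = -382074 - \left(-44231\right) \left(-153575\right) = -382074 - 6792775825 = -6793157899$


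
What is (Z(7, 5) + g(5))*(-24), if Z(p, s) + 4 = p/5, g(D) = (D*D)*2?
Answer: -5688/5 ≈ -1137.6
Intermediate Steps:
g(D) = 2*D**2 (g(D) = D**2*2 = 2*D**2)
Z(p, s) = -4 + p/5
(Z(7, 5) + g(5))*(-24) = ((-4 + (1/5)*7) + 2*5**2)*(-24) = ((-4 + 7/5) + 2*25)*(-24) = (-13/5 + 50)*(-24) = (237/5)*(-24) = -5688/5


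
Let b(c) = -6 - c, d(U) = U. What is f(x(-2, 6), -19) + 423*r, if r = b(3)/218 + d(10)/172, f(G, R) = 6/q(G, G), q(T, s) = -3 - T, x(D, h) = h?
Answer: 90877/14061 ≈ 6.4631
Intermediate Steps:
f(G, R) = 6/(-3 - G)
r = 79/4687 (r = (-6 - 1*3)/218 + 10/172 = (-6 - 3)*(1/218) + 10*(1/172) = -9*1/218 + 5/86 = -9/218 + 5/86 = 79/4687 ≈ 0.016855)
f(x(-2, 6), -19) + 423*r = -6/(3 + 6) + 423*(79/4687) = -6/9 + 33417/4687 = -6*⅑ + 33417/4687 = -⅔ + 33417/4687 = 90877/14061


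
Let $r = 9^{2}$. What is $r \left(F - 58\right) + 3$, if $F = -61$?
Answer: $-9636$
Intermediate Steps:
$r = 81$
$r \left(F - 58\right) + 3 = 81 \left(-61 - 58\right) + 3 = 81 \left(-119\right) + 3 = -9639 + 3 = -9636$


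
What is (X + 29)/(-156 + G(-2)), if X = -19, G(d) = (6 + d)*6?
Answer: -5/66 ≈ -0.075758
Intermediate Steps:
G(d) = 36 + 6*d
(X + 29)/(-156 + G(-2)) = (-19 + 29)/(-156 + (36 + 6*(-2))) = 10/(-156 + (36 - 12)) = 10/(-156 + 24) = 10/(-132) = -1/132*10 = -5/66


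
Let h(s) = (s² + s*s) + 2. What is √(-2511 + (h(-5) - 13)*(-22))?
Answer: I*√3369 ≈ 58.043*I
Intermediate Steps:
h(s) = 2 + 2*s² (h(s) = (s² + s²) + 2 = 2*s² + 2 = 2 + 2*s²)
√(-2511 + (h(-5) - 13)*(-22)) = √(-2511 + ((2 + 2*(-5)²) - 13)*(-22)) = √(-2511 + ((2 + 2*25) - 13)*(-22)) = √(-2511 + ((2 + 50) - 13)*(-22)) = √(-2511 + (52 - 13)*(-22)) = √(-2511 + 39*(-22)) = √(-2511 - 858) = √(-3369) = I*√3369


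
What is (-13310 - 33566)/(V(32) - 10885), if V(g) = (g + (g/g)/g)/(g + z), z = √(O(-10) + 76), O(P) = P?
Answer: 100099463409664/23241649423565 - 61501312*√66/4648329884713 ≈ 4.3068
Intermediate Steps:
z = √66 (z = √(-10 + 76) = √66 ≈ 8.1240)
V(g) = (g + 1/g)/(g + √66) (V(g) = (g + (g/g)/g)/(g + √66) = (g + 1/g)/(g + √66))
(-13310 - 33566)/(V(32) - 10885) = (-13310 - 33566)/((1 + 32²)/(32*(32 + √66)) - 10885) = -46876/((1 + 1024)/(32*(32 + √66)) - 10885) = -46876/((1/32)*1025/(32 + √66) - 10885) = -46876/(1025/(32*(32 + √66)) - 10885) = -46876/(-10885 + 1025/(32*(32 + √66)))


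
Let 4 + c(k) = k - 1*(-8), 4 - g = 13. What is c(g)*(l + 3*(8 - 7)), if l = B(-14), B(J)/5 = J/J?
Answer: -40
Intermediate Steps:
g = -9 (g = 4 - 1*13 = 4 - 13 = -9)
c(k) = 4 + k (c(k) = -4 + (k - 1*(-8)) = -4 + (k + 8) = -4 + (8 + k) = 4 + k)
B(J) = 5 (B(J) = 5*(J/J) = 5*1 = 5)
l = 5
c(g)*(l + 3*(8 - 7)) = (4 - 9)*(5 + 3*(8 - 7)) = -5*(5 + 3*1) = -5*(5 + 3) = -5*8 = -40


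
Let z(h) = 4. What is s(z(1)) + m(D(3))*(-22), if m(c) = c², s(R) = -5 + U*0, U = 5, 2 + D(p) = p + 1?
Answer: -93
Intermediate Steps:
D(p) = -1 + p (D(p) = -2 + (p + 1) = -2 + (1 + p) = -1 + p)
s(R) = -5 (s(R) = -5 + 5*0 = -5 + 0 = -5)
s(z(1)) + m(D(3))*(-22) = -5 + (-1 + 3)²*(-22) = -5 + 2²*(-22) = -5 + 4*(-22) = -5 - 88 = -93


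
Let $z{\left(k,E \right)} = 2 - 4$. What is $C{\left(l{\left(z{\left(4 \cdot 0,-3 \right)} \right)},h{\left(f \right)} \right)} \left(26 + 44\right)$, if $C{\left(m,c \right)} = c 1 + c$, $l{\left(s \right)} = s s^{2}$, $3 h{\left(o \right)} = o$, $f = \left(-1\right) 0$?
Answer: $0$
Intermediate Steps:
$f = 0$
$z{\left(k,E \right)} = -2$
$h{\left(o \right)} = \frac{o}{3}$
$l{\left(s \right)} = s^{3}$
$C{\left(m,c \right)} = 2 c$ ($C{\left(m,c \right)} = c + c = 2 c$)
$C{\left(l{\left(z{\left(4 \cdot 0,-3 \right)} \right)},h{\left(f \right)} \right)} \left(26 + 44\right) = 2 \cdot \frac{1}{3} \cdot 0 \left(26 + 44\right) = 2 \cdot 0 \cdot 70 = 0 \cdot 70 = 0$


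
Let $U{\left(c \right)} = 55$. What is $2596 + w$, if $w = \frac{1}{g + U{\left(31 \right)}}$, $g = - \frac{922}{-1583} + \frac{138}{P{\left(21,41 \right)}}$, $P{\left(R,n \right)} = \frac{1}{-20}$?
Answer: $\frac{11113715845}{4281093} \approx 2596.0$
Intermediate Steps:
$P{\left(R,n \right)} = - \frac{1}{20}$
$g = - \frac{4368158}{1583}$ ($g = - \frac{922}{-1583} + \frac{138}{- \frac{1}{20}} = \left(-922\right) \left(- \frac{1}{1583}\right) + 138 \left(-20\right) = \frac{922}{1583} - 2760 = - \frac{4368158}{1583} \approx -2759.4$)
$w = - \frac{1583}{4281093}$ ($w = \frac{1}{- \frac{4368158}{1583} + 55} = \frac{1}{- \frac{4281093}{1583}} = - \frac{1583}{4281093} \approx -0.00036977$)
$2596 + w = 2596 - \frac{1583}{4281093} = \frac{11113715845}{4281093}$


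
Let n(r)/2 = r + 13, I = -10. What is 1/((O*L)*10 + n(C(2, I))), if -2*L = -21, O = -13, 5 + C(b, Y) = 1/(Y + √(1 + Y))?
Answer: -147061/198412273 + 6*I/198412273 ≈ -0.00074119 + 3.024e-8*I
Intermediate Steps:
C(b, Y) = -5 + 1/(Y + √(1 + Y))
n(r) = 26 + 2*r (n(r) = 2*(r + 13) = 2*(13 + r) = 26 + 2*r)
L = 21/2 (L = -½*(-21) = 21/2 ≈ 10.500)
1/((O*L)*10 + n(C(2, I))) = 1/(-13*21/2*10 + (26 + 2*((1 - 5*(-10) - 5*√(1 - 10))/(-10 + √(1 - 10))))) = 1/(-273/2*10 + (26 + 2*((1 + 50 - 15*I)/(-10 + √(-9))))) = 1/(-1365 + (26 + 2*((1 + 50 - 15*I)/(-10 + 3*I)))) = 1/(-1365 + (26 + 2*(((-10 - 3*I)/109)*(1 + 50 - 15*I)))) = 1/(-1365 + (26 + 2*(((-10 - 3*I)/109)*(51 - 15*I)))) = 1/(-1365 + (26 + 2*((-10 - 3*I)*(51 - 15*I)/109))) = 1/(-1365 + (26 + 2*(-10 - 3*I)*(51 - 15*I)/109)) = 1/(-1339 + 2*(-10 - 3*I)*(51 - 15*I)/109)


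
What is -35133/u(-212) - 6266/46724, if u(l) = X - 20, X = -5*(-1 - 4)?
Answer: -820792811/116810 ≈ -7026.7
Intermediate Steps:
X = 25 (X = -5*(-5) = 25)
u(l) = 5 (u(l) = 25 - 20 = 5)
-35133/u(-212) - 6266/46724 = -35133/5 - 6266/46724 = -35133*1/5 - 6266*1/46724 = -35133/5 - 3133/23362 = -820792811/116810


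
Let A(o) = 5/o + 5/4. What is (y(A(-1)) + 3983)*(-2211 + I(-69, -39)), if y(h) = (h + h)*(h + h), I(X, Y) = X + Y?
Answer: -37468083/4 ≈ -9.3670e+6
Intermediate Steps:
A(o) = 5/4 + 5/o (A(o) = 5/o + 5*(¼) = 5/o + 5/4 = 5/4 + 5/o)
y(h) = 4*h² (y(h) = (2*h)*(2*h) = 4*h²)
(y(A(-1)) + 3983)*(-2211 + I(-69, -39)) = (4*(5/4 + 5/(-1))² + 3983)*(-2211 + (-69 - 39)) = (4*(5/4 + 5*(-1))² + 3983)*(-2211 - 108) = (4*(5/4 - 5)² + 3983)*(-2319) = (4*(-15/4)² + 3983)*(-2319) = (4*(225/16) + 3983)*(-2319) = (225/4 + 3983)*(-2319) = (16157/4)*(-2319) = -37468083/4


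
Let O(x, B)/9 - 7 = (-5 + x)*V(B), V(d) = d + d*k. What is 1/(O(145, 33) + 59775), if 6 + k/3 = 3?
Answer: -1/272802 ≈ -3.6657e-6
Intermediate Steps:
k = -9 (k = -18 + 3*3 = -18 + 9 = -9)
V(d) = -8*d (V(d) = d + d*(-9) = d - 9*d = -8*d)
O(x, B) = 63 - 72*B*(-5 + x) (O(x, B) = 63 + 9*((-5 + x)*(-8*B)) = 63 + 9*(-8*B*(-5 + x)) = 63 - 72*B*(-5 + x))
1/(O(145, 33) + 59775) = 1/((63 + 360*33 - 72*33*145) + 59775) = 1/((63 + 11880 - 344520) + 59775) = 1/(-332577 + 59775) = 1/(-272802) = -1/272802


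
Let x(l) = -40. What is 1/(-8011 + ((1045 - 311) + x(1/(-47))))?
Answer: -1/7317 ≈ -0.00013667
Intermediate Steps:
1/(-8011 + ((1045 - 311) + x(1/(-47)))) = 1/(-8011 + ((1045 - 311) - 40)) = 1/(-8011 + (734 - 40)) = 1/(-8011 + 694) = 1/(-7317) = -1/7317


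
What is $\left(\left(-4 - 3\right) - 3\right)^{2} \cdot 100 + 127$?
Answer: $10127$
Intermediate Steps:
$\left(\left(-4 - 3\right) - 3\right)^{2} \cdot 100 + 127 = \left(-7 - 3\right)^{2} \cdot 100 + 127 = \left(-10\right)^{2} \cdot 100 + 127 = 100 \cdot 100 + 127 = 10000 + 127 = 10127$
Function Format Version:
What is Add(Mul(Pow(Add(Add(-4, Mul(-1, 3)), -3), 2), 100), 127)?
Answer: 10127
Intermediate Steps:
Add(Mul(Pow(Add(Add(-4, Mul(-1, 3)), -3), 2), 100), 127) = Add(Mul(Pow(Add(Add(-4, -3), -3), 2), 100), 127) = Add(Mul(Pow(Add(-7, -3), 2), 100), 127) = Add(Mul(Pow(-10, 2), 100), 127) = Add(Mul(100, 100), 127) = Add(10000, 127) = 10127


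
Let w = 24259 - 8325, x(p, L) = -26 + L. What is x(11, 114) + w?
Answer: 16022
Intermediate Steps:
w = 15934
x(11, 114) + w = (-26 + 114) + 15934 = 88 + 15934 = 16022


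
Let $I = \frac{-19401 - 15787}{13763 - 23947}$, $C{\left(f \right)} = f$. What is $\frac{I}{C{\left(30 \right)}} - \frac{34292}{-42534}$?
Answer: $\frac{26257847}{28497780} \approx 0.9214$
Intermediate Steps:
$I = \frac{463}{134}$ ($I = - \frac{35188}{-10184} = \left(-35188\right) \left(- \frac{1}{10184}\right) = \frac{463}{134} \approx 3.4552$)
$\frac{I}{C{\left(30 \right)}} - \frac{34292}{-42534} = \frac{463}{134 \cdot 30} - \frac{34292}{-42534} = \frac{463}{134} \cdot \frac{1}{30} - - \frac{17146}{21267} = \frac{463}{4020} + \frac{17146}{21267} = \frac{26257847}{28497780}$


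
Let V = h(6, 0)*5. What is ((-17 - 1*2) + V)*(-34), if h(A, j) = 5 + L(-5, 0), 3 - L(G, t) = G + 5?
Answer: -714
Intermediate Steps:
L(G, t) = -2 - G (L(G, t) = 3 - (G + 5) = 3 - (5 + G) = 3 + (-5 - G) = -2 - G)
h(A, j) = 8 (h(A, j) = 5 + (-2 - 1*(-5)) = 5 + (-2 + 5) = 5 + 3 = 8)
V = 40 (V = 8*5 = 40)
((-17 - 1*2) + V)*(-34) = ((-17 - 1*2) + 40)*(-34) = ((-17 - 2) + 40)*(-34) = (-19 + 40)*(-34) = 21*(-34) = -714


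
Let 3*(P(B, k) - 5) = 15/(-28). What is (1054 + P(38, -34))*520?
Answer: 3854110/7 ≈ 5.5059e+5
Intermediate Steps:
P(B, k) = 135/28 (P(B, k) = 5 + (15/(-28))/3 = 5 + (15*(-1/28))/3 = 5 + (⅓)*(-15/28) = 5 - 5/28 = 135/28)
(1054 + P(38, -34))*520 = (1054 + 135/28)*520 = (29647/28)*520 = 3854110/7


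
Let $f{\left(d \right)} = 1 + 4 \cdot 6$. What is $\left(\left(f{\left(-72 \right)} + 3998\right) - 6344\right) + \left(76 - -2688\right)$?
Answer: $443$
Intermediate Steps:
$f{\left(d \right)} = 25$ ($f{\left(d \right)} = 1 + 24 = 25$)
$\left(\left(f{\left(-72 \right)} + 3998\right) - 6344\right) + \left(76 - -2688\right) = \left(\left(25 + 3998\right) - 6344\right) + \left(76 - -2688\right) = \left(4023 - 6344\right) + \left(76 + 2688\right) = -2321 + 2764 = 443$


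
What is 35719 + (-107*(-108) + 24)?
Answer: 47299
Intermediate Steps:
35719 + (-107*(-108) + 24) = 35719 + (11556 + 24) = 35719 + 11580 = 47299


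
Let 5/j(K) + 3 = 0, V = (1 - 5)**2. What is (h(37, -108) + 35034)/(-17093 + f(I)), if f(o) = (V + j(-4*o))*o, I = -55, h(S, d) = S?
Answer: -105213/53644 ≈ -1.9613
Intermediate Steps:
V = 16 (V = (-4)**2 = 16)
j(K) = -5/3 (j(K) = 5/(-3 + 0) = 5/(-3) = 5*(-1/3) = -5/3)
f(o) = 43*o/3 (f(o) = (16 - 5/3)*o = 43*o/3)
(h(37, -108) + 35034)/(-17093 + f(I)) = (37 + 35034)/(-17093 + (43/3)*(-55)) = 35071/(-17093 - 2365/3) = 35071/(-53644/3) = 35071*(-3/53644) = -105213/53644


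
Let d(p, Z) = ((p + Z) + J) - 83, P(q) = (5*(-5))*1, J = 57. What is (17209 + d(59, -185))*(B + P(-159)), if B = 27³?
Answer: 335306506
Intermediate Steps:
P(q) = -25 (P(q) = -25*1 = -25)
B = 19683
d(p, Z) = -26 + Z + p (d(p, Z) = ((p + Z) + 57) - 83 = ((Z + p) + 57) - 83 = (57 + Z + p) - 83 = -26 + Z + p)
(17209 + d(59, -185))*(B + P(-159)) = (17209 + (-26 - 185 + 59))*(19683 - 25) = (17209 - 152)*19658 = 17057*19658 = 335306506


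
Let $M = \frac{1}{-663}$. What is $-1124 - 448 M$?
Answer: $- \frac{744764}{663} \approx -1123.3$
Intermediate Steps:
$M = - \frac{1}{663} \approx -0.0015083$
$-1124 - 448 M = -1124 - - \frac{448}{663} = -1124 + \frac{448}{663} = - \frac{744764}{663}$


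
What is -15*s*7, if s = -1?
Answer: 105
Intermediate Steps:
-15*s*7 = -15*(-1)*7 = 15*7 = 105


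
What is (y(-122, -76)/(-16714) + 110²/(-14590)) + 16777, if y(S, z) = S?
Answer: 3353272780/199883 ≈ 16776.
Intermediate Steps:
(y(-122, -76)/(-16714) + 110²/(-14590)) + 16777 = (-122/(-16714) + 110²/(-14590)) + 16777 = (-122*(-1/16714) + 12100*(-1/14590)) + 16777 = (1/137 - 1210/1459) + 16777 = -164311/199883 + 16777 = 3353272780/199883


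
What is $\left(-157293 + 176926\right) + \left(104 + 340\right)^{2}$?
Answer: $216769$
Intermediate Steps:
$\left(-157293 + 176926\right) + \left(104 + 340\right)^{2} = 19633 + 444^{2} = 19633 + 197136 = 216769$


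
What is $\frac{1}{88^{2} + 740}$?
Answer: $\frac{1}{8484} \approx 0.00011787$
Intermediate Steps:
$\frac{1}{88^{2} + 740} = \frac{1}{7744 + 740} = \frac{1}{8484}$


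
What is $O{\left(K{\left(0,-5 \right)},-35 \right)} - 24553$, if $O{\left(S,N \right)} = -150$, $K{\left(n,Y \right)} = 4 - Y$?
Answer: $-24703$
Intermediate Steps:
$O{\left(K{\left(0,-5 \right)},-35 \right)} - 24553 = -150 - 24553 = -24703$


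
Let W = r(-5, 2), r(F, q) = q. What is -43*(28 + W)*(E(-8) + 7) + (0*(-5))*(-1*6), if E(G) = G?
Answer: 1290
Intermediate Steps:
W = 2
-43*(28 + W)*(E(-8) + 7) + (0*(-5))*(-1*6) = -43*(28 + 2)*(-8 + 7) + (0*(-5))*(-1*6) = -1290*(-1) + 0*(-6) = -43*(-30) + 0 = 1290 + 0 = 1290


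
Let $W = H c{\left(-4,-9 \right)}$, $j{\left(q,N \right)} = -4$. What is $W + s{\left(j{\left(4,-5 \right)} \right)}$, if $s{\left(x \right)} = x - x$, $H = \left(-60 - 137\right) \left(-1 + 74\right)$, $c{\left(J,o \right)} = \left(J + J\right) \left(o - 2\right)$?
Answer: $-1265528$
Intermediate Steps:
$c{\left(J,o \right)} = 2 J \left(-2 + o\right)$
$H = -14381$ ($H = \left(-197\right) 73 = -14381$)
$s{\left(x \right)} = 0$
$W = -1265528$ ($W = - 14381 \cdot 2 \left(-4\right) \left(-2 - 9\right) = - 14381 \cdot 2 \left(-4\right) \left(-11\right) = \left(-14381\right) 88 = -1265528$)
$W + s{\left(j{\left(4,-5 \right)} \right)} = -1265528 + 0 = -1265528$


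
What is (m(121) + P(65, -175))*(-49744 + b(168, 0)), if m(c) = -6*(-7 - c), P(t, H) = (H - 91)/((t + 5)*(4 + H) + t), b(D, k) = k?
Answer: -454824613664/11905 ≈ -3.8204e+7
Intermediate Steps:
P(t, H) = (-91 + H)/(t + (4 + H)*(5 + t)) (P(t, H) = (-91 + H)/((5 + t)*(4 + H) + t) = (-91 + H)/((4 + H)*(5 + t) + t) = (-91 + H)/(t + (4 + H)*(5 + t)))
m(c) = 42 + 6*c
(m(121) + P(65, -175))*(-49744 + b(168, 0)) = ((42 + 6*121) + (-91 - 175)/(20 + 5*(-175) + 5*65 - 175*65))*(-49744 + 0) = ((42 + 726) - 266/(20 - 875 + 325 - 11375))*(-49744) = (768 - 266/(-11905))*(-49744) = (768 - 1/11905*(-266))*(-49744) = (768 + 266/11905)*(-49744) = (9143306/11905)*(-49744) = -454824613664/11905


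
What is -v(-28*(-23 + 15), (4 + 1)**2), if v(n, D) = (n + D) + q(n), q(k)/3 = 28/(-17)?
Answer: -4149/17 ≈ -244.06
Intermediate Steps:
q(k) = -84/17 (q(k) = 3*(28/(-17)) = 3*(28*(-1/17)) = 3*(-28/17) = -84/17)
v(n, D) = -84/17 + D + n (v(n, D) = (n + D) - 84/17 = (D + n) - 84/17 = -84/17 + D + n)
-v(-28*(-23 + 15), (4 + 1)**2) = -(-84/17 + (4 + 1)**2 - 28*(-23 + 15)) = -(-84/17 + 5**2 - 28*(-8)) = -(-84/17 + 25 + 224) = -1*4149/17 = -4149/17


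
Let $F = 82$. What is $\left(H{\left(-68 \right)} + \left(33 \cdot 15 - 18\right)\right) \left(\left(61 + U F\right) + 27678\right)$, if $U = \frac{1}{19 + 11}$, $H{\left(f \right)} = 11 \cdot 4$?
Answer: $\frac{216801646}{15} \approx 1.4453 \cdot 10^{7}$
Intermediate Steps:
$H{\left(f \right)} = 44$
$U = \frac{1}{30} \approx 0.033333$
$\left(H{\left(-68 \right)} + \left(33 \cdot 15 - 18\right)\right) \left(\left(61 + U F\right) + 27678\right) = \left(44 + \left(33 \cdot 15 - 18\right)\right) \left(\left(61 + \frac{1}{30} \cdot 82\right) + 27678\right) = \left(44 + \left(495 - 18\right)\right) \left(\left(61 + \frac{41}{15}\right) + 27678\right) = \left(44 + 477\right) \left(\frac{956}{15} + 27678\right) = 521 \cdot \frac{416126}{15} = \frac{216801646}{15}$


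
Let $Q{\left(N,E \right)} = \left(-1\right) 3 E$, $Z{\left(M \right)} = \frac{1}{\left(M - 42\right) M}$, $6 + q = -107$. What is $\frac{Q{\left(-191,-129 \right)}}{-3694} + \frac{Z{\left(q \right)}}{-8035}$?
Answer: $- \frac{54463684369}{519867794350} \approx -0.10476$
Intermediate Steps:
$q = -113$ ($q = -6 - 107 = -113$)
$Z{\left(M \right)} = \frac{1}{M \left(-42 + M\right)}$ ($Z{\left(M \right)} = \frac{1}{\left(-42 + M\right) M} = \frac{1}{M \left(-42 + M\right)}$)
$Q{\left(N,E \right)} = - 3 E$
$\frac{Q{\left(-191,-129 \right)}}{-3694} + \frac{Z{\left(q \right)}}{-8035} = \frac{\left(-3\right) \left(-129\right)}{-3694} + \frac{\frac{1}{-113} \frac{1}{-42 - 113}}{-8035} = 387 \left(- \frac{1}{3694}\right) + - \frac{1}{113 \left(-155\right)} \left(- \frac{1}{8035}\right) = - \frac{387}{3694} + \left(- \frac{1}{113}\right) \left(- \frac{1}{155}\right) \left(- \frac{1}{8035}\right) = - \frac{387}{3694} + \frac{1}{17515} \left(- \frac{1}{8035}\right) = - \frac{387}{3694} - \frac{1}{140733025} = - \frac{54463684369}{519867794350}$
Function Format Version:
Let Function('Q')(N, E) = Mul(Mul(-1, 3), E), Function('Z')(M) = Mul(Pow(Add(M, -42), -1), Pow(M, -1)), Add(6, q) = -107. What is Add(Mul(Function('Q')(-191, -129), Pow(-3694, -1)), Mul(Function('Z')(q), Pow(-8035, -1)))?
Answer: Rational(-54463684369, 519867794350) ≈ -0.10476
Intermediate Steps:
q = -113 (q = Add(-6, -107) = -113)
Function('Z')(M) = Mul(Pow(M, -1), Pow(Add(-42, M), -1)) (Function('Z')(M) = Mul(Pow(Add(-42, M), -1), Pow(M, -1)) = Mul(Pow(M, -1), Pow(Add(-42, M), -1)))
Function('Q')(N, E) = Mul(-3, E)
Add(Mul(Function('Q')(-191, -129), Pow(-3694, -1)), Mul(Function('Z')(q), Pow(-8035, -1))) = Add(Mul(Mul(-3, -129), Pow(-3694, -1)), Mul(Mul(Pow(-113, -1), Pow(Add(-42, -113), -1)), Pow(-8035, -1))) = Add(Mul(387, Rational(-1, 3694)), Mul(Mul(Rational(-1, 113), Pow(-155, -1)), Rational(-1, 8035))) = Add(Rational(-387, 3694), Mul(Mul(Rational(-1, 113), Rational(-1, 155)), Rational(-1, 8035))) = Add(Rational(-387, 3694), Mul(Rational(1, 17515), Rational(-1, 8035))) = Add(Rational(-387, 3694), Rational(-1, 140733025)) = Rational(-54463684369, 519867794350)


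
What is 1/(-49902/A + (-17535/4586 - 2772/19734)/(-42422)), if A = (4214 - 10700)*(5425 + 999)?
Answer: 4390760789728456/5668950162697 ≈ 774.53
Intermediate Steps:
A = -41666064 (A = -6486*6424 = -41666064)
1/(-49902/A + (-17535/4586 - 2772/19734)/(-42422)) = 1/(-49902/(-41666064) + (-17535/4586 - 2772/19734)/(-42422)) = 1/(-49902*(-1/41666064) + (-17535*1/4586 - 2772*1/19734)*(-1/42422)) = 1/(8317/6944344 + (-17535/4586 - 42/299)*(-1/42422)) = 1/(8317/6944344 - 5435577/1371214*(-1/42422)) = 1/(8317/6944344 + 5435577/58169640308) = 1/(5668950162697/4390760789728456) = 4390760789728456/5668950162697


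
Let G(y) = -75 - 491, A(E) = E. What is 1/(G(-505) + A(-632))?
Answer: -1/1198 ≈ -0.00083472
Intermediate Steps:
G(y) = -566
1/(G(-505) + A(-632)) = 1/(-566 - 632) = 1/(-1198) = -1/1198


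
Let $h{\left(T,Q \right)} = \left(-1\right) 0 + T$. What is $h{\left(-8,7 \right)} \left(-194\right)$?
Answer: $1552$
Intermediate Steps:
$h{\left(T,Q \right)} = T$ ($h{\left(T,Q \right)} = 0 + T = T$)
$h{\left(-8,7 \right)} \left(-194\right) = \left(-8\right) \left(-194\right) = 1552$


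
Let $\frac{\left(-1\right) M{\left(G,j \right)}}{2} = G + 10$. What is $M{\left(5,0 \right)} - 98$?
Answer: $-128$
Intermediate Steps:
$M{\left(G,j \right)} = -20 - 2 G$ ($M{\left(G,j \right)} = - 2 \left(G + 10\right) = - 2 \left(10 + G\right) = -20 - 2 G$)
$M{\left(5,0 \right)} - 98 = \left(-20 - 10\right) - 98 = -30 - 98 = -128$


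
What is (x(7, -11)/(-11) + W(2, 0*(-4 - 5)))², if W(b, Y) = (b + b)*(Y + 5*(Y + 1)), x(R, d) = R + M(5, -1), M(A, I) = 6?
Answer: 42849/121 ≈ 354.12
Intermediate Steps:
x(R, d) = 6 + R (x(R, d) = R + 6 = 6 + R)
W(b, Y) = 2*b*(5 + 6*Y) (W(b, Y) = (2*b)*(Y + 5*(1 + Y)) = (2*b)*(Y + (5 + 5*Y)) = (2*b)*(5 + 6*Y) = 2*b*(5 + 6*Y))
(x(7, -11)/(-11) + W(2, 0*(-4 - 5)))² = ((6 + 7)/(-11) + 2*2*(5 + 6*(0*(-4 - 5))))² = (13*(-1/11) + 2*2*(5 + 6*(0*(-9))))² = (-13/11 + 2*2*(5 + 6*0))² = (-13/11 + 2*2*(5 + 0))² = (-13/11 + 2*2*5)² = (-13/11 + 20)² = (207/11)² = 42849/121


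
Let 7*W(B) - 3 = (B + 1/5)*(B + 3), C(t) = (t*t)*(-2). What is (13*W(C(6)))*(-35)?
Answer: -322218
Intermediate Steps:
C(t) = -2*t² (C(t) = t²*(-2) = -2*t²)
W(B) = 3/7 + (3 + B)*(⅕ + B)/7 (W(B) = 3/7 + ((B + 1/5)*(B + 3))/7 = 3/7 + ((B + ⅕)*(3 + B))/7 = 3/7 + ((⅕ + B)*(3 + B))/7 = 3/7 + ((3 + B)*(⅕ + B))/7 = 3/7 + (3 + B)*(⅕ + B)/7)
(13*W(C(6)))*(-35) = (13*(18/35 + (-2*6²)²/7 + 16*(-2*6²)/35))*(-35) = (13*(18/35 + (-2*36)²/7 + 16*(-2*36)/35))*(-35) = (13*(18/35 + (⅐)*(-72)² + (16/35)*(-72)))*(-35) = (13*(18/35 + (⅐)*5184 - 1152/35))*(-35) = (13*(18/35 + 5184/7 - 1152/35))*(-35) = (13*(24786/35))*(-35) = (322218/35)*(-35) = -322218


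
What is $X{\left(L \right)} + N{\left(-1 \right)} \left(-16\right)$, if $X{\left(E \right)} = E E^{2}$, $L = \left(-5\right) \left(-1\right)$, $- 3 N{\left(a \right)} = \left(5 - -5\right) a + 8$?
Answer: $\frac{343}{3} \approx 114.33$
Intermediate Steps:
$N{\left(a \right)} = - \frac{8}{3} - \frac{10 a}{3}$ ($N{\left(a \right)} = - \frac{\left(5 - -5\right) a + 8}{3} = - \frac{\left(5 + 5\right) a + 8}{3} = - \frac{10 a + 8}{3} = - \frac{8 + 10 a}{3} = - \frac{8}{3} - \frac{10 a}{3}$)
$L = 5$
$X{\left(E \right)} = E^{3}$
$X{\left(L \right)} + N{\left(-1 \right)} \left(-16\right) = 5^{3} + \left(- \frac{8}{3} - - \frac{10}{3}\right) \left(-16\right) = 125 + \left(- \frac{8}{3} + \frac{10}{3}\right) \left(-16\right) = 125 + \frac{2}{3} \left(-16\right) = 125 - \frac{32}{3} = \frac{343}{3}$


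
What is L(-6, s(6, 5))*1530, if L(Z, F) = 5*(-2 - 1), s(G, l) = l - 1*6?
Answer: -22950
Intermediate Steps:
s(G, l) = -6 + l (s(G, l) = l - 6 = -6 + l)
L(Z, F) = -15 (L(Z, F) = 5*(-3) = -15)
L(-6, s(6, 5))*1530 = -15*1530 = -22950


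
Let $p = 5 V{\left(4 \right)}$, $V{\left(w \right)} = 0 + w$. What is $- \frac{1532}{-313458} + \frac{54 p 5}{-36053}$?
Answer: $- \frac{818720002}{5650550637} \approx -0.14489$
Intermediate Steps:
$V{\left(w \right)} = w$
$p = 20$ ($p = 5 \cdot 4 = 20$)
$- \frac{1532}{-313458} + \frac{54 p 5}{-36053} = - \frac{1532}{-313458} + \frac{54 \cdot 20 \cdot 5}{-36053} = \left(-1532\right) \left(- \frac{1}{313458}\right) + 1080 \cdot 5 \left(- \frac{1}{36053}\right) = \frac{766}{156729} + 5400 \left(- \frac{1}{36053}\right) = \frac{766}{156729} - \frac{5400}{36053} = - \frac{818720002}{5650550637}$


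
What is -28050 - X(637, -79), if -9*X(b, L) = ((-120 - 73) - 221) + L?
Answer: -252943/9 ≈ -28105.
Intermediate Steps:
X(b, L) = 46 - L/9 (X(b, L) = -(((-120 - 73) - 221) + L)/9 = -((-193 - 221) + L)/9 = -(-414 + L)/9 = 46 - L/9)
-28050 - X(637, -79) = -28050 - (46 - 1/9*(-79)) = -28050 - (46 + 79/9) = -28050 - 1*493/9 = -28050 - 493/9 = -252943/9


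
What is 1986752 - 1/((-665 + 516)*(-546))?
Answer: 161630222207/81354 ≈ 1.9868e+6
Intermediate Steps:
1986752 - 1/((-665 + 516)*(-546)) = 1986752 - 1/((-149*(-546))) = 1986752 - 1/81354 = 161630222207/81354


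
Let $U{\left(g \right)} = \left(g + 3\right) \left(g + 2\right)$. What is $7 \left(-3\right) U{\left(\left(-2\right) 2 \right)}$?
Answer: $-42$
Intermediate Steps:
$U{\left(g \right)} = \left(2 + g\right) \left(3 + g\right)$ ($U{\left(g \right)} = \left(3 + g\right) \left(2 + g\right) = \left(2 + g\right) \left(3 + g\right)$)
$7 \left(-3\right) U{\left(\left(-2\right) 2 \right)} = 7 \left(-3\right) \left(6 + \left(\left(-2\right) 2\right)^{2} + 5 \left(\left(-2\right) 2\right)\right) = - 21 \left(6 + \left(-4\right)^{2} + 5 \left(-4\right)\right) = - 21 \left(6 + 16 - 20\right) = \left(-21\right) 2 = -42$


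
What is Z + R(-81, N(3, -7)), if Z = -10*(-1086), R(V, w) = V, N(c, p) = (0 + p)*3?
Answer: 10779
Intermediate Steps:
N(c, p) = 3*p (N(c, p) = p*3 = 3*p)
Z = 10860
Z + R(-81, N(3, -7)) = 10860 - 81 = 10779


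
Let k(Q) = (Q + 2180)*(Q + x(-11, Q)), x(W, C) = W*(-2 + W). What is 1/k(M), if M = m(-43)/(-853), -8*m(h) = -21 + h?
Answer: 727609/226808977572 ≈ 3.2080e-6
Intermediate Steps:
m(h) = 21/8 - h/8 (m(h) = -(-21 + h)/8 = 21/8 - h/8)
M = -8/853 (M = (21/8 - 1/8*(-43))/(-853) = (21/8 + 43/8)*(-1/853) = 8*(-1/853) = -8/853 ≈ -0.0093787)
k(Q) = (143 + Q)*(2180 + Q) (k(Q) = (Q + 2180)*(Q - 11*(-2 - 11)) = (2180 + Q)*(Q - 11*(-13)) = (2180 + Q)*(Q + 143) = (2180 + Q)*(143 + Q) = (143 + Q)*(2180 + Q))
1/k(M) = 1/(311740 + (-8/853)**2 + 2323*(-8/853)) = 1/(311740 + 64/727609 - 18584/853) = 1/(226808977572/727609) = 727609/226808977572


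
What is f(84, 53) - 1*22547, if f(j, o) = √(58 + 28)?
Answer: -22547 + √86 ≈ -22538.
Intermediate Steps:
f(j, o) = √86
f(84, 53) - 1*22547 = √86 - 1*22547 = √86 - 22547 = -22547 + √86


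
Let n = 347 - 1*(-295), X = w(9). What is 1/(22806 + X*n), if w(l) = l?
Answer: 1/28584 ≈ 3.4985e-5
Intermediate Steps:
X = 9
n = 642 (n = 347 + 295 = 642)
1/(22806 + X*n) = 1/(22806 + 9*642) = 1/(22806 + 5778) = 1/28584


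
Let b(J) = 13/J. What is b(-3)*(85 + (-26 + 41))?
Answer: -1300/3 ≈ -433.33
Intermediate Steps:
b(-3)*(85 + (-26 + 41)) = (13/(-3))*(85 + (-26 + 41)) = (13*(-⅓))*(85 + 15) = -13/3*100 = -1300/3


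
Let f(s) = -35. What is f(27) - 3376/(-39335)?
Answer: -1373349/39335 ≈ -34.914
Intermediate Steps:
f(27) - 3376/(-39335) = -35 - 3376/(-39335) = -35 - 3376*(-1/39335) = -35 + 3376/39335 = -1373349/39335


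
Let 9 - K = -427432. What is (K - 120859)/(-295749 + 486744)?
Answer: 102194/63665 ≈ 1.6052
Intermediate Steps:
K = 427441 (K = 9 - 1*(-427432) = 9 + 427432 = 427441)
(K - 120859)/(-295749 + 486744) = (427441 - 120859)/(-295749 + 486744) = 306582/190995 = 306582*(1/190995) = 102194/63665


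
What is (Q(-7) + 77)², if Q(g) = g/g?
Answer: 6084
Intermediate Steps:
Q(g) = 1
(Q(-7) + 77)² = (1 + 77)² = 78² = 6084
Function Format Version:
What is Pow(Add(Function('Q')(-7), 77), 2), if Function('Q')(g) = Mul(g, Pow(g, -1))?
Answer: 6084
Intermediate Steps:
Function('Q')(g) = 1
Pow(Add(Function('Q')(-7), 77), 2) = Pow(Add(1, 77), 2) = Pow(78, 2) = 6084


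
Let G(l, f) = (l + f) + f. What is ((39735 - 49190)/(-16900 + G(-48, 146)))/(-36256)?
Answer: -9455/603879936 ≈ -1.5657e-5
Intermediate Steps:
G(l, f) = l + 2*f (G(l, f) = (f + l) + f = l + 2*f)
((39735 - 49190)/(-16900 + G(-48, 146)))/(-36256) = ((39735 - 49190)/(-16900 + (-48 + 2*146)))/(-36256) = -9455/(-16900 + (-48 + 292))*(-1/36256) = -9455/(-16900 + 244)*(-1/36256) = -9455/(-16656)*(-1/36256) = -9455*(-1/16656)*(-1/36256) = (9455/16656)*(-1/36256) = -9455/603879936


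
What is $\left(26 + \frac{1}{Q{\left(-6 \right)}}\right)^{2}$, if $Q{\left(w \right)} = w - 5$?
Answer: $\frac{81225}{121} \approx 671.28$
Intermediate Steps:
$Q{\left(w \right)} = -5 + w$
$\left(26 + \frac{1}{Q{\left(-6 \right)}}\right)^{2} = \left(26 + \frac{1}{-5 - 6}\right)^{2} = \left(26 + \frac{1}{-11}\right)^{2} = \left(26 - \frac{1}{11}\right)^{2} = \left(\frac{285}{11}\right)^{2} = \frac{81225}{121}$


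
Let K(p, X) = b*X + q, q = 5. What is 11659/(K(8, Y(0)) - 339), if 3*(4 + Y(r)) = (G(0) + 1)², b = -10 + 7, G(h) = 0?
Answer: -11659/323 ≈ -36.096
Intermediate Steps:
b = -3
Y(r) = -11/3 (Y(r) = -4 + (0 + 1)²/3 = -4 + (⅓)*1² = -4 + (⅓)*1 = -4 + ⅓ = -11/3)
K(p, X) = 5 - 3*X (K(p, X) = -3*X + 5 = 5 - 3*X)
11659/(K(8, Y(0)) - 339) = 11659/((5 - 3*(-11/3)) - 339) = 11659/((5 + 11) - 339) = 11659/(16 - 339) = 11659/(-323) = 11659*(-1/323) = -11659/323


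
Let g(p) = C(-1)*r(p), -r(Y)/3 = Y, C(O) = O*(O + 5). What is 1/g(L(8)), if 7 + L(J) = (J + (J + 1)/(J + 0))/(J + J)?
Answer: -32/2469 ≈ -0.012961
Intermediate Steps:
C(O) = O*(5 + O)
r(Y) = -3*Y
L(J) = -7 + (J + (1 + J)/J)/(2*J) (L(J) = -7 + (J + (J + 1)/(J + 0))/(J + J) = -7 + (J + (1 + J)/J)/((2*J)) = -7 + (J + (1 + J)/J)*(1/(2*J)) = -7 + (J + (1 + J)/J)/(2*J))
g(p) = 12*p (g(p) = (-(5 - 1))*(-3*p) = (-1*4)*(-3*p) = -(-12)*p = 12*p)
1/g(L(8)) = 1/(12*((½)*(1 + 8 - 13*8²)/8²)) = 1/(12*((½)*(1/64)*(1 + 8 - 13*64))) = 1/(12*((½)*(1/64)*(1 + 8 - 832))) = 1/(12*((½)*(1/64)*(-823))) = 1/(12*(-823/128)) = 1/(-2469/32) = -32/2469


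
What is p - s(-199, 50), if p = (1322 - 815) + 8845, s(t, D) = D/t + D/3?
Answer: 5573344/597 ≈ 9335.6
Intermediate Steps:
s(t, D) = D/3 + D/t (s(t, D) = D/t + D*(⅓) = D/t + D/3 = D/3 + D/t)
p = 9352 (p = 507 + 8845 = 9352)
p - s(-199, 50) = 9352 - ((⅓)*50 + 50/(-199)) = 9352 - (50/3 + 50*(-1/199)) = 9352 - (50/3 - 50/199) = 9352 - 1*9800/597 = 9352 - 9800/597 = 5573344/597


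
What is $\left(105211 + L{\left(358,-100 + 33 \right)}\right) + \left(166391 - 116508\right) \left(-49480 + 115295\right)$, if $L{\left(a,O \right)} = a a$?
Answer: $3283283020$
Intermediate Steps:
$L{\left(a,O \right)} = a^{2}$
$\left(105211 + L{\left(358,-100 + 33 \right)}\right) + \left(166391 - 116508\right) \left(-49480 + 115295\right) = \left(105211 + 358^{2}\right) + \left(166391 - 116508\right) \left(-49480 + 115295\right) = \left(105211 + 128164\right) + 49883 \cdot 65815 = 233375 + 3283049645 = 3283283020$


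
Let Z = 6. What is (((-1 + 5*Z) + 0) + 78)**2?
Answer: 11449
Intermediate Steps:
(((-1 + 5*Z) + 0) + 78)**2 = (((-1 + 5*6) + 0) + 78)**2 = (((-1 + 30) + 0) + 78)**2 = ((29 + 0) + 78)**2 = (29 + 78)**2 = 107**2 = 11449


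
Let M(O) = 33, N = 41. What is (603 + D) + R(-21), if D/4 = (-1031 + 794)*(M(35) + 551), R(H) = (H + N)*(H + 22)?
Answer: -553009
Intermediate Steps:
R(H) = (22 + H)*(41 + H) (R(H) = (H + 41)*(H + 22) = (41 + H)*(22 + H) = (22 + H)*(41 + H))
D = -553632 (D = 4*((-1031 + 794)*(33 + 551)) = 4*(-237*584) = 4*(-138408) = -553632)
(603 + D) + R(-21) = (603 - 553632) + (902 + (-21)**2 + 63*(-21)) = -553029 + (902 + 441 - 1323) = -553029 + 20 = -553009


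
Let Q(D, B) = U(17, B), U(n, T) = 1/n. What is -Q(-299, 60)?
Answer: -1/17 ≈ -0.058824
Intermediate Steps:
Q(D, B) = 1/17
-Q(-299, 60) = -1*1/17 = -1/17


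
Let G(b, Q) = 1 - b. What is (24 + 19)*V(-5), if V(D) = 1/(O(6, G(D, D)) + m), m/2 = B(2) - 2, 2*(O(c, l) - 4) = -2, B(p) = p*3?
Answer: 43/11 ≈ 3.9091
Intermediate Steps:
B(p) = 3*p
O(c, l) = 3 (O(c, l) = 4 + (½)*(-2) = 4 - 1 = 3)
m = 8 (m = 2*(3*2 - 2) = 2*(6 - 2) = 2*4 = 8)
V(D) = 1/11 (V(D) = 1/(3 + 8) = 1/11)
(24 + 19)*V(-5) = (24 + 19)*(1/11) = 43*(1/11) = 43/11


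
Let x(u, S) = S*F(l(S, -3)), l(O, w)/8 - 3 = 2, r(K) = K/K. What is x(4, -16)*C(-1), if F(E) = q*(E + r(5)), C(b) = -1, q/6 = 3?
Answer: 11808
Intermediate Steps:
q = 18 (q = 6*3 = 18)
r(K) = 1
l(O, w) = 40 (l(O, w) = 24 + 8*2 = 24 + 16 = 40)
F(E) = 18 + 18*E (F(E) = 18*(E + 1) = 18*(1 + E) = 18 + 18*E)
x(u, S) = 738*S (x(u, S) = S*(18 + 18*40) = S*(18 + 720) = S*738 = 738*S)
x(4, -16)*C(-1) = (738*(-16))*(-1) = -11808*(-1) = 11808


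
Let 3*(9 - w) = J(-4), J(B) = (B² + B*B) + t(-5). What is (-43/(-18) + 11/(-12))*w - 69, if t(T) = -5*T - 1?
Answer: -8989/108 ≈ -83.231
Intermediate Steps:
t(T) = -1 - 5*T
J(B) = 24 + 2*B² (J(B) = (B² + B*B) + (-1 - 5*(-5)) = (B² + B²) + (-1 + 25) = 2*B² + 24 = 24 + 2*B²)
w = -29/3 (w = 9 - (24 + 2*(-4)²)/3 = 9 - (24 + 2*16)/3 = 9 - (24 + 32)/3 = 9 - ⅓*56 = 9 - 56/3 = -29/3 ≈ -9.6667)
(-43/(-18) + 11/(-12))*w - 69 = (-43/(-18) + 11/(-12))*(-29/3) - 69 = (-43*(-1/18) + 11*(-1/12))*(-29/3) - 69 = (43/18 - 11/12)*(-29/3) - 69 = (53/36)*(-29/3) - 69 = -1537/108 - 69 = -8989/108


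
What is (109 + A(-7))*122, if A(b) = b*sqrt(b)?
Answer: 13298 - 854*I*sqrt(7) ≈ 13298.0 - 2259.5*I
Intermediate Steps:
A(b) = b**(3/2)
(109 + A(-7))*122 = (109 + (-7)**(3/2))*122 = (109 - 7*I*sqrt(7))*122 = 13298 - 854*I*sqrt(7)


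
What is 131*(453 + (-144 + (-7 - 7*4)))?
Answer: 35894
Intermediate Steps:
131*(453 + (-144 + (-7 - 7*4))) = 131*(453 + (-144 + (-7 - 28))) = 131*(453 + (-144 - 35)) = 131*(453 - 179) = 131*274 = 35894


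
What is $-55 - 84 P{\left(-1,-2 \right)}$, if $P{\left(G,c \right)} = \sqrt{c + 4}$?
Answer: $-55 - 84 \sqrt{2} \approx -173.79$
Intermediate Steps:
$P{\left(G,c \right)} = \sqrt{4 + c}$
$-55 - 84 P{\left(-1,-2 \right)} = -55 - 84 \sqrt{4 - 2} = -55 - 84 \sqrt{2}$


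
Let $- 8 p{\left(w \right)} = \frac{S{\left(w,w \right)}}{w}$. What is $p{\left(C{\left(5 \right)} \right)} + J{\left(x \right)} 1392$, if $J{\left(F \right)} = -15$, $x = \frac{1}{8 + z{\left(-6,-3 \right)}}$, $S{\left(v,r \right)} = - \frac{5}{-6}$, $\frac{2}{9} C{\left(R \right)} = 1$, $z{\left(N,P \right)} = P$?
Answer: $- \frac{4510085}{216} \approx -20880.0$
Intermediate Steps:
$C{\left(R \right)} = \frac{9}{2}$ ($C{\left(R \right)} = \frac{9}{2} \cdot 1 = \frac{9}{2}$)
$S{\left(v,r \right)} = \frac{5}{6}$ ($S{\left(v,r \right)} = \left(-5\right) \left(- \frac{1}{6}\right) = \frac{5}{6}$)
$x = \frac{1}{5}$ ($x = \frac{1}{8 - 3} = \frac{1}{5} \approx 0.2$)
$p{\left(w \right)} = - \frac{5}{48 w}$ ($p{\left(w \right)} = - \frac{\frac{5}{6} \frac{1}{w}}{8} = - \frac{5}{48 w}$)
$p{\left(C{\left(5 \right)} \right)} + J{\left(x \right)} 1392 = - \frac{5}{48 \cdot \frac{9}{2}} - 20880 = \left(- \frac{5}{48}\right) \frac{2}{9} - 20880 = - \frac{5}{216} - 20880 = - \frac{4510085}{216}$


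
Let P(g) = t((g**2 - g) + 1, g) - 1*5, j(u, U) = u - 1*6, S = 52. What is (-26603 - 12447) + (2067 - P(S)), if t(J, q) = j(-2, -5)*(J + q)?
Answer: -15338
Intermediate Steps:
j(u, U) = -6 + u (j(u, U) = u - 6 = -6 + u)
t(J, q) = -8*J - 8*q (t(J, q) = (-6 - 2)*(J + q) = -8*(J + q) = -8*J - 8*q)
P(g) = -13 - 8*g**2 (P(g) = (-8*((g**2 - g) + 1) - 8*g) - 1*5 = (-8*(1 + g**2 - g) - 8*g) - 5 = ((-8 - 8*g**2 + 8*g) - 8*g) - 5 = (-8 - 8*g**2) - 5 = -13 - 8*g**2)
(-26603 - 12447) + (2067 - P(S)) = (-26603 - 12447) + (2067 - (-13 - 8*52**2)) = -39050 + (2067 - (-13 - 8*2704)) = -39050 + (2067 - (-13 - 21632)) = -39050 + (2067 - 1*(-21645)) = -39050 + (2067 + 21645) = -39050 + 23712 = -15338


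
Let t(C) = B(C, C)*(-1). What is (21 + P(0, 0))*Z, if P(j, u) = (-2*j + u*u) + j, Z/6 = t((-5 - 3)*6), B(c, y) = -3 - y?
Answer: -5670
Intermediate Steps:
t(C) = 3 + C (t(C) = (-3 - C)*(-1) = 3 + C)
Z = -270 (Z = 6*(3 + (-5 - 3)*6) = 6*(3 - 8*6) = 6*(3 - 48) = 6*(-45) = -270)
P(j, u) = u² - j (P(j, u) = (-2*j + u²) + j = (u² - 2*j) + j = u² - j)
(21 + P(0, 0))*Z = (21 + (0² - 1*0))*(-270) = (21 + (0 + 0))*(-270) = (21 + 0)*(-270) = 21*(-270) = -5670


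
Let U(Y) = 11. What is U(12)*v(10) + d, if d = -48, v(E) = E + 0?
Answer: 62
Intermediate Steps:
v(E) = E
U(12)*v(10) + d = 11*10 - 48 = 110 - 48 = 62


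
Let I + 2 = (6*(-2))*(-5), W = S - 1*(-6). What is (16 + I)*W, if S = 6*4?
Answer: 2220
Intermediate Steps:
S = 24
W = 30 (W = 24 - 1*(-6) = 24 + 6 = 30)
I = 58 (I = -2 + (6*(-2))*(-5) = -2 - 12*(-5) = -2 + 60 = 58)
(16 + I)*W = (16 + 58)*30 = 74*30 = 2220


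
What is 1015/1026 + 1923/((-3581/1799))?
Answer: -3545788687/3674106 ≈ -965.08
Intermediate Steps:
1015/1026 + 1923/((-3581/1799)) = 1015*(1/1026) + 1923/((-3581*1/1799)) = 1015/1026 + 1923/(-3581/1799) = 1015/1026 + 1923*(-1799/3581) = 1015/1026 - 3459477/3581 = -3545788687/3674106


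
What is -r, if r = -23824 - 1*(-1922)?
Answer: 21902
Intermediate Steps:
r = -21902 (r = -23824 + 1922 = -21902)
-r = -1*(-21902) = 21902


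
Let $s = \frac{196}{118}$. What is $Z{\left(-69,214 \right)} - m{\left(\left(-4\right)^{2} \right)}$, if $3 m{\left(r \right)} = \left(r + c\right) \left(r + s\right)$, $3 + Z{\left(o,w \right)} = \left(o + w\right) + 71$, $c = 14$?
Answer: $\frac{2147}{59} \approx 36.39$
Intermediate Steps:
$s = \frac{98}{59}$ ($s = 196 \cdot \frac{1}{118} = \frac{98}{59} \approx 1.661$)
$Z{\left(o,w \right)} = 68 + o + w$ ($Z{\left(o,w \right)} = -3 + \left(\left(o + w\right) + 71\right) = -3 + \left(71 + o + w\right) = 68 + o + w$)
$m{\left(r \right)} = \frac{\left(14 + r\right) \left(\frac{98}{59} + r\right)}{3}$ ($m{\left(r \right)} = \frac{\left(r + 14\right) \left(r + \frac{98}{59}\right)}{3} = \frac{\left(14 + r\right) \left(\frac{98}{59} + r\right)}{3}$)
$Z{\left(-69,214 \right)} - m{\left(\left(-4\right)^{2} \right)} = \left(68 - 69 + 214\right) - \left(\frac{1372}{177} + \frac{\left(\left(-4\right)^{2}\right)^{2}}{3} + \frac{308 \left(-4\right)^{2}}{59}\right) = 213 - \left(\frac{1372}{177} + \frac{16^{2}}{3} + \frac{308}{59} \cdot 16\right) = 213 - \left(\frac{1372}{177} + \frac{1}{3} \cdot 256 + \frac{4928}{59}\right) = 213 - \left(\frac{1372}{177} + \frac{256}{3} + \frac{4928}{59}\right) = 213 - \frac{10420}{59} = \frac{2147}{59}$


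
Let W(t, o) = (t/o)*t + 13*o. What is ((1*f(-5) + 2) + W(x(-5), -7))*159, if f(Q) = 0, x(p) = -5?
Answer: -103032/7 ≈ -14719.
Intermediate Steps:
W(t, o) = 13*o + t²/o (W(t, o) = t²/o + 13*o = 13*o + t²/o)
((1*f(-5) + 2) + W(x(-5), -7))*159 = ((1*0 + 2) + (13*(-7) + (-5)²/(-7)))*159 = ((0 + 2) + (-91 - ⅐*25))*159 = (2 + (-91 - 25/7))*159 = (2 - 662/7)*159 = -648/7*159 = -103032/7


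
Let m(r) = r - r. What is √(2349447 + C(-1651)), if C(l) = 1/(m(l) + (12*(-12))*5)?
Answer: √8458009195/60 ≈ 1532.8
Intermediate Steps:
m(r) = 0
C(l) = -1/720 (C(l) = 1/(0 + (12*(-12))*5) = 1/(0 - 144*5) = 1/(0 - 720) = 1/(-720) = -1/720)
√(2349447 + C(-1651)) = √(2349447 - 1/720) = √(1691601839/720) = √8458009195/60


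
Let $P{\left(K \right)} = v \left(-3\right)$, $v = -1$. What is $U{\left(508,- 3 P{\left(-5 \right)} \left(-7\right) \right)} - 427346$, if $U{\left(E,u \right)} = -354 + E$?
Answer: $-427192$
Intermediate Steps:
$P{\left(K \right)} = 3$ ($P{\left(K \right)} = \left(-1\right) \left(-3\right) = 3$)
$U{\left(508,- 3 P{\left(-5 \right)} \left(-7\right) \right)} - 427346 = \left(-354 + 508\right) - 427346 = 154 - 427346 = -427192$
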